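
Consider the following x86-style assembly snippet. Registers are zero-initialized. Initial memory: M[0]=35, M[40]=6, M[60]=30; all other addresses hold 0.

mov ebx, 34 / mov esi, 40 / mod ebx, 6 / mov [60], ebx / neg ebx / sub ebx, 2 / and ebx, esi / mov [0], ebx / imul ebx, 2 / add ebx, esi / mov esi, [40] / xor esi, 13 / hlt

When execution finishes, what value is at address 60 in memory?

4

mov ebx, 34 → ebx=34
mov esi, 40 → esi=40
mod ebx, 6 → ebx=34%6=4
mov [60], ebx → M[60]=4
neg ebx → ebx=-(4)=-4
sub ebx, 2 → ebx=(-4)-2=-6
and ebx, esi → ebx=(-6)&40=40
mov [0], ebx → M[0]=40
imul ebx, 2 → ebx=40*2=80
add ebx, esi → ebx=80+40=120
mov esi, [40] → esi=M[40]=6
xor esi, 13 → esi=6^13=11
halt.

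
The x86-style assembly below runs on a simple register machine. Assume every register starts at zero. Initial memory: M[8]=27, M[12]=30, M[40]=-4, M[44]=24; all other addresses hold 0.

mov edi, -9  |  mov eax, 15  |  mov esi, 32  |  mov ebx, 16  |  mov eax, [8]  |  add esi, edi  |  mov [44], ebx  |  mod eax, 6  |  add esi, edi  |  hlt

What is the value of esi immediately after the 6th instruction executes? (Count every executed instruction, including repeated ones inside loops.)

23

edi=-9
eax=15
esi=32
ebx=16
eax=M[8]=27
esi=32+(-9)=23
After step 6: esi = 23.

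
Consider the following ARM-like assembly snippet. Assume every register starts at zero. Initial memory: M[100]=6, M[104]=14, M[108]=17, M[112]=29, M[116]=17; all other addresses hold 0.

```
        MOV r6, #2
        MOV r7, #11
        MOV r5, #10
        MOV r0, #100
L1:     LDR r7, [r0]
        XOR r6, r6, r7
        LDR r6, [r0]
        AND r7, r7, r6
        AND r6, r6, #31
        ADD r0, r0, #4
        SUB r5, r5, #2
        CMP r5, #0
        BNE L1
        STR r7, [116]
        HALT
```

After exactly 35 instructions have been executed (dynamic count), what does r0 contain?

112

MOV r6, #2 → r6=2
MOV r7, #11 → r7=11
MOV r5, #10 → r5=10
MOV r0, #100 → r0=100
LDR r7, [r0] → r7=M[100]=6
XOR r6, r6, r7 → r6=2^6=4
LDR r6, [r0] → r6=M[100]=6
AND r7, r7, r6 → r7=6&6=6
AND r6, r6, #31 → r6=6&31=6
ADD r0, r0, #4 → r0=100+4=104
SUB r5, r5, #2 → r5=10-2=8
CMP r5, #0  (cmp 8,0)
BNE L1: taken
LDR r7, [r0] → r7=M[104]=14
XOR r6, r6, r7 → r6=6^14=8
LDR r6, [r0] → r6=M[104]=14
AND r7, r7, r6 → r7=14&14=14
AND r6, r6, #31 → r6=14&31=14
ADD r0, r0, #4 → r0=104+4=108
SUB r5, r5, #2 → r5=8-2=6
CMP r5, #0  (cmp 6,0)
BNE L1: taken
LDR r7, [r0] → r7=M[108]=17
XOR r6, r6, r7 → r6=14^17=31
LDR r6, [r0] → r6=M[108]=17
AND r7, r7, r6 → r7=17&17=17
AND r6, r6, #31 → r6=17&31=17
ADD r0, r0, #4 → r0=108+4=112
SUB r5, r5, #2 → r5=6-2=4
CMP r5, #0  (cmp 4,0)
BNE L1: taken
LDR r7, [r0] → r7=M[112]=29
XOR r6, r6, r7 → r6=17^29=12
LDR r6, [r0] → r6=M[112]=29
AND r7, r7, r6 → r7=29&29=29
After step 35: r0 = 112.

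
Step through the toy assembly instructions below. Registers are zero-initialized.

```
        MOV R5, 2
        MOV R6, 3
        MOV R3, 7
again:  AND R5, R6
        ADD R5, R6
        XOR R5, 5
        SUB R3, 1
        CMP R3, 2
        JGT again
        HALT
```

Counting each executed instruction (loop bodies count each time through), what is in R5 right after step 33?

after MOV R5, 2: R5=2
after MOV R6, 3: R6=3
after MOV R3, 7: R3=7
after AND R5, R6: R5=2&3=2
after ADD R5, R6: R5=2+3=5
after XOR R5, 5: R5=5^5=0
after SUB R3, 1: R3=7-1=6
CMP R3, 2  (cmp 6,2)
JGT again: taken
after AND R5, R6: R5=0&3=0
after ADD R5, R6: R5=0+3=3
after XOR R5, 5: R5=3^5=6
after SUB R3, 1: R3=6-1=5
CMP R3, 2  (cmp 5,2)
JGT again: taken
after AND R5, R6: R5=6&3=2
after ADD R5, R6: R5=2+3=5
after XOR R5, 5: R5=5^5=0
after SUB R3, 1: R3=5-1=4
CMP R3, 2  (cmp 4,2)
JGT again: taken
after AND R5, R6: R5=0&3=0
after ADD R5, R6: R5=0+3=3
after XOR R5, 5: R5=3^5=6
after SUB R3, 1: R3=4-1=3
CMP R3, 2  (cmp 3,2)
JGT again: taken
after AND R5, R6: R5=6&3=2
after ADD R5, R6: R5=2+3=5
after XOR R5, 5: R5=5^5=0
after SUB R3, 1: R3=3-1=2
CMP R3, 2  (cmp 2,2)
JGT again: not taken
After step 33: R5 = 0.

0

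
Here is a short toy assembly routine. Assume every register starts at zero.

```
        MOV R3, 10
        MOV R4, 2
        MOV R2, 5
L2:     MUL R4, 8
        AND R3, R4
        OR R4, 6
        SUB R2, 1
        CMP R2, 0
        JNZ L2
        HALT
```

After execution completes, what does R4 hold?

MOV R3, 10 → R3=10
MOV R4, 2 → R4=2
MOV R2, 5 → R2=5
MUL R4, 8 → R4=2*8=16
AND R3, R4 → R3=10&16=0
OR R4, 6 → R4=16|6=22
SUB R2, 1 → R2=5-1=4
CMP R2, 0  (cmp 4,0)
JNZ L2: taken
MUL R4, 8 → R4=22*8=176
AND R3, R4 → R3=0&176=0
OR R4, 6 → R4=176|6=182
SUB R2, 1 → R2=4-1=3
CMP R2, 0  (cmp 3,0)
JNZ L2: taken
MUL R4, 8 → R4=182*8=1456
AND R3, R4 → R3=0&1456=0
OR R4, 6 → R4=1456|6=1462
SUB R2, 1 → R2=3-1=2
CMP R2, 0  (cmp 2,0)
JNZ L2: taken
MUL R4, 8 → R4=1462*8=11696
AND R3, R4 → R3=0&11696=0
OR R4, 6 → R4=11696|6=11702
SUB R2, 1 → R2=2-1=1
CMP R2, 0  (cmp 1,0)
JNZ L2: taken
MUL R4, 8 → R4=11702*8=93616
AND R3, R4 → R3=0&93616=0
OR R4, 6 → R4=93616|6=93622
SUB R2, 1 → R2=1-1=0
CMP R2, 0  (cmp 0,0)
JNZ L2: not taken
halt.

93622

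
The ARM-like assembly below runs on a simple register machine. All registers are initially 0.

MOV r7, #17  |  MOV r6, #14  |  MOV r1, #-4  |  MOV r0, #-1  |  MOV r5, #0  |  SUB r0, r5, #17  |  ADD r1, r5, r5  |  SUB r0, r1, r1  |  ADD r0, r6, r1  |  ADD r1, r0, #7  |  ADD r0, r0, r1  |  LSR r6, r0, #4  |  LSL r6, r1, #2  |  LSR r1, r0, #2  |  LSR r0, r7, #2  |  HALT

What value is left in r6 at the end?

84

after MOV r7, #17: r7=17
after MOV r6, #14: r6=14
after MOV r1, #-4: r1=-4
after MOV r0, #-1: r0=-1
after MOV r5, #0: r5=0
after SUB r0, r5, #17: r0=0-17=-17
after ADD r1, r5, r5: r1=0+0=0
after SUB r0, r1, r1: r0=0-0=0
after ADD r0, r6, r1: r0=14+0=14
after ADD r1, r0, #7: r1=14+7=21
after ADD r0, r0, r1: r0=14+21=35
after LSR r6, r0, #4: r6=35>>4=2
after LSL r6, r1, #2: r6=21<<2=84
after LSR r1, r0, #2: r1=35>>2=8
after LSR r0, r7, #2: r0=17>>2=4
halt.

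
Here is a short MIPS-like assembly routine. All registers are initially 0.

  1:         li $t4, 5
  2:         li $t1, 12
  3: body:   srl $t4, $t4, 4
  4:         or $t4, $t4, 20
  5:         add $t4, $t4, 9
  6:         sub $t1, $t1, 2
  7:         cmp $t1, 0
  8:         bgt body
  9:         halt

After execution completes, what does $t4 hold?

li $t4, 5 → $t4=5
li $t1, 12 → $t1=12
srl $t4, $t4, 4 → $t4=5>>4=0
or $t4, $t4, 20 → $t4=0|20=20
add $t4, $t4, 9 → $t4=20+9=29
sub $t1, $t1, 2 → $t1=12-2=10
cmp $t1, 0  (cmp 10,0)
bgt body: taken
srl $t4, $t4, 4 → $t4=29>>4=1
or $t4, $t4, 20 → $t4=1|20=21
add $t4, $t4, 9 → $t4=21+9=30
sub $t1, $t1, 2 → $t1=10-2=8
cmp $t1, 0  (cmp 8,0)
bgt body: taken
srl $t4, $t4, 4 → $t4=30>>4=1
or $t4, $t4, 20 → $t4=1|20=21
add $t4, $t4, 9 → $t4=21+9=30
sub $t1, $t1, 2 → $t1=8-2=6
cmp $t1, 0  (cmp 6,0)
bgt body: taken
srl $t4, $t4, 4 → $t4=30>>4=1
or $t4, $t4, 20 → $t4=1|20=21
add $t4, $t4, 9 → $t4=21+9=30
sub $t1, $t1, 2 → $t1=6-2=4
cmp $t1, 0  (cmp 4,0)
bgt body: taken
srl $t4, $t4, 4 → $t4=30>>4=1
or $t4, $t4, 20 → $t4=1|20=21
add $t4, $t4, 9 → $t4=21+9=30
sub $t1, $t1, 2 → $t1=4-2=2
cmp $t1, 0  (cmp 2,0)
bgt body: taken
srl $t4, $t4, 4 → $t4=30>>4=1
or $t4, $t4, 20 → $t4=1|20=21
add $t4, $t4, 9 → $t4=21+9=30
sub $t1, $t1, 2 → $t1=2-2=0
cmp $t1, 0  (cmp 0,0)
bgt body: not taken
halt.

30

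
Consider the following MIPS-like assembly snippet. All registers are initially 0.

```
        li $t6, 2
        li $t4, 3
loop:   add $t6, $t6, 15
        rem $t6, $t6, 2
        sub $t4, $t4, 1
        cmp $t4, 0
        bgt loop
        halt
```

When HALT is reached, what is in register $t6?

1

$t6=2
$t4=3
$t6=2+15=17
$t6=17%2=1
$t4=3-1=2
cmp $t4, 0  (cmp 2,0)
bgt loop: taken
$t6=1+15=16
$t6=16%2=0
$t4=2-1=1
cmp $t4, 0  (cmp 1,0)
bgt loop: taken
$t6=0+15=15
$t6=15%2=1
$t4=1-1=0
cmp $t4, 0  (cmp 0,0)
bgt loop: not taken
halt.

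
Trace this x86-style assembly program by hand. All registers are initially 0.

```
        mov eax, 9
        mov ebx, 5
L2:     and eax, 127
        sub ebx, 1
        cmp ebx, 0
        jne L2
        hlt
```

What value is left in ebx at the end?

0

after mov eax, 9: eax=9
after mov ebx, 5: ebx=5
after and eax, 127: eax=9&127=9
after sub ebx, 1: ebx=5-1=4
cmp ebx, 0  (cmp 4,0)
jne L2: taken
after and eax, 127: eax=9&127=9
after sub ebx, 1: ebx=4-1=3
cmp ebx, 0  (cmp 3,0)
jne L2: taken
after and eax, 127: eax=9&127=9
after sub ebx, 1: ebx=3-1=2
cmp ebx, 0  (cmp 2,0)
jne L2: taken
after and eax, 127: eax=9&127=9
after sub ebx, 1: ebx=2-1=1
cmp ebx, 0  (cmp 1,0)
jne L2: taken
after and eax, 127: eax=9&127=9
after sub ebx, 1: ebx=1-1=0
cmp ebx, 0  (cmp 0,0)
jne L2: not taken
halt.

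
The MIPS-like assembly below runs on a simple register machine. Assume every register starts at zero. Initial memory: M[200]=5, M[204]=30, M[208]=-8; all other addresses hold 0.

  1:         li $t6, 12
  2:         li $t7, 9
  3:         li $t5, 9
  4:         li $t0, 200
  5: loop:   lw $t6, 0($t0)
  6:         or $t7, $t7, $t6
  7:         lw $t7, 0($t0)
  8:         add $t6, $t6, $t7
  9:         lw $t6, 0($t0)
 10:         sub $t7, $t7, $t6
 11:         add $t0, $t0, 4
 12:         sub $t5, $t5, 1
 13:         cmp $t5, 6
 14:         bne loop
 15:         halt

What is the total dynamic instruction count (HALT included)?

$t6=12
$t7=9
$t5=9
$t0=200
$t6=M[200]=5
$t7=9|5=13
$t7=M[200]=5
$t6=5+5=10
$t6=M[200]=5
$t7=5-5=0
$t0=200+4=204
$t5=9-1=8
cmp $t5, 6  (cmp 8,6)
bne loop: taken
$t6=M[204]=30
$t7=0|30=30
$t7=M[204]=30
$t6=30+30=60
$t6=M[204]=30
$t7=30-30=0
$t0=204+4=208
$t5=8-1=7
cmp $t5, 6  (cmp 7,6)
bne loop: taken
$t6=M[208]=-8
$t7=0|(-8)=-8
$t7=M[208]=-8
$t6=(-8)+(-8)=-16
$t6=M[208]=-8
$t7=(-8)-(-8)=0
$t0=208+4=212
$t5=7-1=6
cmp $t5, 6  (cmp 6,6)
bne loop: not taken
halt.
Total executed instructions: 35.

35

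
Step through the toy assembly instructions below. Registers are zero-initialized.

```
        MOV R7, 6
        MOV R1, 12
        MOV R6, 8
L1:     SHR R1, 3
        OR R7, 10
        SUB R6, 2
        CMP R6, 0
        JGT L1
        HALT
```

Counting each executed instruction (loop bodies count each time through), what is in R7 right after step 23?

14

after MOV R7, 6: R7=6
after MOV R1, 12: R1=12
after MOV R6, 8: R6=8
after SHR R1, 3: R1=12>>3=1
after OR R7, 10: R7=6|10=14
after SUB R6, 2: R6=8-2=6
CMP R6, 0  (cmp 6,0)
JGT L1: taken
after SHR R1, 3: R1=1>>3=0
after OR R7, 10: R7=14|10=14
after SUB R6, 2: R6=6-2=4
CMP R6, 0  (cmp 4,0)
JGT L1: taken
after SHR R1, 3: R1=0>>3=0
after OR R7, 10: R7=14|10=14
after SUB R6, 2: R6=4-2=2
CMP R6, 0  (cmp 2,0)
JGT L1: taken
after SHR R1, 3: R1=0>>3=0
after OR R7, 10: R7=14|10=14
after SUB R6, 2: R6=2-2=0
CMP R6, 0  (cmp 0,0)
JGT L1: not taken
After step 23: R7 = 14.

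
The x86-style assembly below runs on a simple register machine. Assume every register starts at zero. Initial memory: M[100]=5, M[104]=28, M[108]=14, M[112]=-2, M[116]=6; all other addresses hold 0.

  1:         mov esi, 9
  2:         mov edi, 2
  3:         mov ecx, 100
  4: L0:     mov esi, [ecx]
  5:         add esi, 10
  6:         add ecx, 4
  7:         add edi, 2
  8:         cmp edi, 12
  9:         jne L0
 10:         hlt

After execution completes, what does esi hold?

16

esi=9
edi=2
ecx=100
esi=M[100]=5
esi=5+10=15
ecx=100+4=104
edi=2+2=4
cmp edi, 12  (cmp 4,12)
jne L0: taken
esi=M[104]=28
esi=28+10=38
ecx=104+4=108
edi=4+2=6
cmp edi, 12  (cmp 6,12)
jne L0: taken
esi=M[108]=14
esi=14+10=24
ecx=108+4=112
edi=6+2=8
cmp edi, 12  (cmp 8,12)
jne L0: taken
esi=M[112]=-2
esi=(-2)+10=8
ecx=112+4=116
edi=8+2=10
cmp edi, 12  (cmp 10,12)
jne L0: taken
esi=M[116]=6
esi=6+10=16
ecx=116+4=120
edi=10+2=12
cmp edi, 12  (cmp 12,12)
jne L0: not taken
halt.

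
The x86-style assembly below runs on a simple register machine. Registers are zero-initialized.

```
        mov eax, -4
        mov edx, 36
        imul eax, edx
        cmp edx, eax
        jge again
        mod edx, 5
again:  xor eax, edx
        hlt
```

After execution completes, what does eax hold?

eax=-4
edx=36
eax=(-4)*36=-144
cmp edx, eax  (cmp 36,-144)
jge again: taken
eax=(-144)^36=-172
halt.

-172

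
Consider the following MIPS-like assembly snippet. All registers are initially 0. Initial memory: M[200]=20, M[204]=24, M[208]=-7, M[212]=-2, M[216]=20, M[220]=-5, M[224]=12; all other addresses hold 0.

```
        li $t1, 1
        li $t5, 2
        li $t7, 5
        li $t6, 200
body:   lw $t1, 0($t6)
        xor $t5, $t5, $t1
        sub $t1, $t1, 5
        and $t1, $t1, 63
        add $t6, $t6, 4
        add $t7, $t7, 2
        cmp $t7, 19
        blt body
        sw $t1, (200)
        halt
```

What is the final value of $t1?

li $t1, 1 → $t1=1
li $t5, 2 → $t5=2
li $t7, 5 → $t7=5
li $t6, 200 → $t6=200
lw $t1, 0($t6) → $t1=M[200]=20
xor $t5, $t5, $t1 → $t5=2^20=22
sub $t1, $t1, 5 → $t1=20-5=15
and $t1, $t1, 63 → $t1=15&63=15
add $t6, $t6, 4 → $t6=200+4=204
add $t7, $t7, 2 → $t7=5+2=7
cmp $t7, 19  (cmp 7,19)
blt body: taken
lw $t1, 0($t6) → $t1=M[204]=24
xor $t5, $t5, $t1 → $t5=22^24=14
sub $t1, $t1, 5 → $t1=24-5=19
and $t1, $t1, 63 → $t1=19&63=19
add $t6, $t6, 4 → $t6=204+4=208
add $t7, $t7, 2 → $t7=7+2=9
cmp $t7, 19  (cmp 9,19)
blt body: taken
lw $t1, 0($t6) → $t1=M[208]=-7
xor $t5, $t5, $t1 → $t5=14^(-7)=-9
sub $t1, $t1, 5 → $t1=(-7)-5=-12
and $t1, $t1, 63 → $t1=(-12)&63=52
add $t6, $t6, 4 → $t6=208+4=212
add $t7, $t7, 2 → $t7=9+2=11
cmp $t7, 19  (cmp 11,19)
blt body: taken
lw $t1, 0($t6) → $t1=M[212]=-2
xor $t5, $t5, $t1 → $t5=(-9)^(-2)=9
sub $t1, $t1, 5 → $t1=(-2)-5=-7
and $t1, $t1, 63 → $t1=(-7)&63=57
add $t6, $t6, 4 → $t6=212+4=216
add $t7, $t7, 2 → $t7=11+2=13
cmp $t7, 19  (cmp 13,19)
blt body: taken
lw $t1, 0($t6) → $t1=M[216]=20
xor $t5, $t5, $t1 → $t5=9^20=29
sub $t1, $t1, 5 → $t1=20-5=15
and $t1, $t1, 63 → $t1=15&63=15
add $t6, $t6, 4 → $t6=216+4=220
add $t7, $t7, 2 → $t7=13+2=15
cmp $t7, 19  (cmp 15,19)
blt body: taken
lw $t1, 0($t6) → $t1=M[220]=-5
xor $t5, $t5, $t1 → $t5=29^(-5)=-26
sub $t1, $t1, 5 → $t1=(-5)-5=-10
and $t1, $t1, 63 → $t1=(-10)&63=54
add $t6, $t6, 4 → $t6=220+4=224
add $t7, $t7, 2 → $t7=15+2=17
cmp $t7, 19  (cmp 17,19)
blt body: taken
lw $t1, 0($t6) → $t1=M[224]=12
xor $t5, $t5, $t1 → $t5=(-26)^12=-22
sub $t1, $t1, 5 → $t1=12-5=7
and $t1, $t1, 63 → $t1=7&63=7
add $t6, $t6, 4 → $t6=224+4=228
add $t7, $t7, 2 → $t7=17+2=19
cmp $t7, 19  (cmp 19,19)
blt body: not taken
sw $t1, (200) → M[200]=7
halt.

7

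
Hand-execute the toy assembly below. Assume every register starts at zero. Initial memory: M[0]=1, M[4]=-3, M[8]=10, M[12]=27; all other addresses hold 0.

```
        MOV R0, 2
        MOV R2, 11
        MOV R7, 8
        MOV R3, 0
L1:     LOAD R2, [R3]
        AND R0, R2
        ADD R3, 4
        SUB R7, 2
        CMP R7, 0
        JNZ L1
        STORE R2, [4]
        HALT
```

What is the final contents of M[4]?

MOV R0, 2 → R0=2
MOV R2, 11 → R2=11
MOV R7, 8 → R7=8
MOV R3, 0 → R3=0
LOAD R2, [R3] → R2=M[0]=1
AND R0, R2 → R0=2&1=0
ADD R3, 4 → R3=0+4=4
SUB R7, 2 → R7=8-2=6
CMP R7, 0  (cmp 6,0)
JNZ L1: taken
LOAD R2, [R3] → R2=M[4]=-3
AND R0, R2 → R0=0&(-3)=0
ADD R3, 4 → R3=4+4=8
SUB R7, 2 → R7=6-2=4
CMP R7, 0  (cmp 4,0)
JNZ L1: taken
LOAD R2, [R3] → R2=M[8]=10
AND R0, R2 → R0=0&10=0
ADD R3, 4 → R3=8+4=12
SUB R7, 2 → R7=4-2=2
CMP R7, 0  (cmp 2,0)
JNZ L1: taken
LOAD R2, [R3] → R2=M[12]=27
AND R0, R2 → R0=0&27=0
ADD R3, 4 → R3=12+4=16
SUB R7, 2 → R7=2-2=0
CMP R7, 0  (cmp 0,0)
JNZ L1: not taken
STORE R2, [4] → M[4]=27
halt.

27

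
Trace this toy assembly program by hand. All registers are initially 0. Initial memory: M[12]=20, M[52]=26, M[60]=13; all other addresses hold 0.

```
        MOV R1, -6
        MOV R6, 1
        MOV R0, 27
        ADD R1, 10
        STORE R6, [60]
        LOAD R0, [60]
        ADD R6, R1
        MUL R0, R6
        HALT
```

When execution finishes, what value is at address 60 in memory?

after MOV R1, -6: R1=-6
after MOV R6, 1: R6=1
after MOV R0, 27: R0=27
after ADD R1, 10: R1=(-6)+10=4
STORE R6, [60] → M[60]=1
after LOAD R0, [60]: R0=M[60]=1
after ADD R6, R1: R6=1+4=5
after MUL R0, R6: R0=1*5=5
halt.

1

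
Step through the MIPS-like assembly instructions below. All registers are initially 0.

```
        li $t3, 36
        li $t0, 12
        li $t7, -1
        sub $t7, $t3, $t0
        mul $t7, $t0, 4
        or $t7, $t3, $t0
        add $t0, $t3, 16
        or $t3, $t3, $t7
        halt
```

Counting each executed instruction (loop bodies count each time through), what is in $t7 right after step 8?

$t3=36
$t0=12
$t7=-1
$t7=36-12=24
$t7=12*4=48
$t7=36|12=44
$t0=36+16=52
$t3=36|44=44
After step 8: $t7 = 44.

44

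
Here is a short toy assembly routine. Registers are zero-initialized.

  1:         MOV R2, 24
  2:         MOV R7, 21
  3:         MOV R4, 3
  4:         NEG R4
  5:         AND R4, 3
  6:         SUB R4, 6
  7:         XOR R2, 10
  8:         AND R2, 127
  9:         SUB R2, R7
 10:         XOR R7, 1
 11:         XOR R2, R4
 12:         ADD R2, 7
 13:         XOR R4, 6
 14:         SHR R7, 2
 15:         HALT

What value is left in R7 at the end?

5

after MOV R2, 24: R2=24
after MOV R7, 21: R7=21
after MOV R4, 3: R4=3
after NEG R4: R4=-(3)=-3
after AND R4, 3: R4=(-3)&3=1
after SUB R4, 6: R4=1-6=-5
after XOR R2, 10: R2=24^10=18
after AND R2, 127: R2=18&127=18
after SUB R2, R7: R2=18-21=-3
after XOR R7, 1: R7=21^1=20
after XOR R2, R4: R2=(-3)^(-5)=6
after ADD R2, 7: R2=6+7=13
after XOR R4, 6: R4=(-5)^6=-3
after SHR R7, 2: R7=20>>2=5
halt.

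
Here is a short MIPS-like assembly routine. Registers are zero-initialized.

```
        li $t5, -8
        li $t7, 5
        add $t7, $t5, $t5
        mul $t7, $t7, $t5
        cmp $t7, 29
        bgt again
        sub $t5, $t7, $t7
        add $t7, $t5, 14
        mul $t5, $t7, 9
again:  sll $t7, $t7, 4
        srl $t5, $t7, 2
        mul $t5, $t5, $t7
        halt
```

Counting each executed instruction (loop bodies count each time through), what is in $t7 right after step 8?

li $t5, -8 → $t5=-8
li $t7, 5 → $t7=5
add $t7, $t5, $t5 → $t7=(-8)+(-8)=-16
mul $t7, $t7, $t5 → $t7=(-16)*(-8)=128
cmp $t7, 29  (cmp 128,29)
bgt again: taken
sll $t7, $t7, 4 → $t7=128<<4=2048
srl $t5, $t7, 2 → $t5=2048>>2=512
After step 8: $t7 = 2048.

2048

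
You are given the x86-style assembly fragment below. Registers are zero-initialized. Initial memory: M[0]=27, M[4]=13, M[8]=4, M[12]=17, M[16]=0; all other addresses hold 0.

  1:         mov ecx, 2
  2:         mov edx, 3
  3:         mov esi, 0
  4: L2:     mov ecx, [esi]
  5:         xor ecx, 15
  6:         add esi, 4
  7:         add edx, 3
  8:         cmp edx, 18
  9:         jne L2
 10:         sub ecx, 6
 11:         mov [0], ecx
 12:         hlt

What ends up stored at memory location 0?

after mov ecx, 2: ecx=2
after mov edx, 3: edx=3
after mov esi, 0: esi=0
after mov ecx, [esi]: ecx=M[0]=27
after xor ecx, 15: ecx=27^15=20
after add esi, 4: esi=0+4=4
after add edx, 3: edx=3+3=6
cmp edx, 18  (cmp 6,18)
jne L2: taken
after mov ecx, [esi]: ecx=M[4]=13
after xor ecx, 15: ecx=13^15=2
after add esi, 4: esi=4+4=8
after add edx, 3: edx=6+3=9
cmp edx, 18  (cmp 9,18)
jne L2: taken
after mov ecx, [esi]: ecx=M[8]=4
after xor ecx, 15: ecx=4^15=11
after add esi, 4: esi=8+4=12
after add edx, 3: edx=9+3=12
cmp edx, 18  (cmp 12,18)
jne L2: taken
after mov ecx, [esi]: ecx=M[12]=17
after xor ecx, 15: ecx=17^15=30
after add esi, 4: esi=12+4=16
after add edx, 3: edx=12+3=15
cmp edx, 18  (cmp 15,18)
jne L2: taken
after mov ecx, [esi]: ecx=M[16]=0
after xor ecx, 15: ecx=0^15=15
after add esi, 4: esi=16+4=20
after add edx, 3: edx=15+3=18
cmp edx, 18  (cmp 18,18)
jne L2: not taken
after sub ecx, 6: ecx=15-6=9
mov [0], ecx → M[0]=9
halt.

9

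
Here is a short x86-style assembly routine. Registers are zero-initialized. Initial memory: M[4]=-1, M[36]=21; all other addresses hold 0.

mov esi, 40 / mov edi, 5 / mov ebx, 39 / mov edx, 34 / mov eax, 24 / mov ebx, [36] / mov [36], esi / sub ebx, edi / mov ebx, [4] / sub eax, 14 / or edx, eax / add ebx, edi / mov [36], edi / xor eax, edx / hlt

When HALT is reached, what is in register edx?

mov esi, 40 → esi=40
mov edi, 5 → edi=5
mov ebx, 39 → ebx=39
mov edx, 34 → edx=34
mov eax, 24 → eax=24
mov ebx, [36] → ebx=M[36]=21
mov [36], esi → M[36]=40
sub ebx, edi → ebx=21-5=16
mov ebx, [4] → ebx=M[4]=-1
sub eax, 14 → eax=24-14=10
or edx, eax → edx=34|10=42
add ebx, edi → ebx=(-1)+5=4
mov [36], edi → M[36]=5
xor eax, edx → eax=10^42=32
halt.

42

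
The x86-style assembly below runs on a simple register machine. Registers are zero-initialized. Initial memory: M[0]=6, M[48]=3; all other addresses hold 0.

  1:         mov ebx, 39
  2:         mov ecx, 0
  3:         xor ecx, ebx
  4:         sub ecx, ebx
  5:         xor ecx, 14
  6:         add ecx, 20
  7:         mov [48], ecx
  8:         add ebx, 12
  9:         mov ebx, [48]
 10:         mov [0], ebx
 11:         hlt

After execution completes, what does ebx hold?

34

after mov ebx, 39: ebx=39
after mov ecx, 0: ecx=0
after xor ecx, ebx: ecx=0^39=39
after sub ecx, ebx: ecx=39-39=0
after xor ecx, 14: ecx=0^14=14
after add ecx, 20: ecx=14+20=34
mov [48], ecx → M[48]=34
after add ebx, 12: ebx=39+12=51
after mov ebx, [48]: ebx=M[48]=34
mov [0], ebx → M[0]=34
halt.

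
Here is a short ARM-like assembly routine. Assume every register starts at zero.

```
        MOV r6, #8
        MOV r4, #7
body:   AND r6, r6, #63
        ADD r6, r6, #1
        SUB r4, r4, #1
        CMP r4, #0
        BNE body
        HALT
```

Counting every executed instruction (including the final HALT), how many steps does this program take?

r6=8
r4=7
r6=8&63=8
r6=8+1=9
r4=7-1=6
CMP r4, #0  (cmp 6,0)
BNE body: taken
r6=9&63=9
r6=9+1=10
r4=6-1=5
CMP r4, #0  (cmp 5,0)
BNE body: taken
r6=10&63=10
r6=10+1=11
r4=5-1=4
CMP r4, #0  (cmp 4,0)
BNE body: taken
r6=11&63=11
r6=11+1=12
r4=4-1=3
CMP r4, #0  (cmp 3,0)
BNE body: taken
r6=12&63=12
r6=12+1=13
r4=3-1=2
CMP r4, #0  (cmp 2,0)
BNE body: taken
r6=13&63=13
r6=13+1=14
r4=2-1=1
CMP r4, #0  (cmp 1,0)
BNE body: taken
r6=14&63=14
r6=14+1=15
r4=1-1=0
CMP r4, #0  (cmp 0,0)
BNE body: not taken
halt.
Total executed instructions: 38.

38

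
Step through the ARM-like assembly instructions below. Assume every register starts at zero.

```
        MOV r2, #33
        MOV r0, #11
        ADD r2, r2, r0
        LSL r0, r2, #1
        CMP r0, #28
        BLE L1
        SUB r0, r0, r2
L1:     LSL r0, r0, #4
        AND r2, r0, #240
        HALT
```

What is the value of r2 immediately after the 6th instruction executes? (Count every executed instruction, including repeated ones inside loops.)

r2=33
r0=11
r2=33+11=44
r0=44<<1=88
CMP r0, #28  (cmp 88,28)
BLE L1: not taken
After step 6: r2 = 44.

44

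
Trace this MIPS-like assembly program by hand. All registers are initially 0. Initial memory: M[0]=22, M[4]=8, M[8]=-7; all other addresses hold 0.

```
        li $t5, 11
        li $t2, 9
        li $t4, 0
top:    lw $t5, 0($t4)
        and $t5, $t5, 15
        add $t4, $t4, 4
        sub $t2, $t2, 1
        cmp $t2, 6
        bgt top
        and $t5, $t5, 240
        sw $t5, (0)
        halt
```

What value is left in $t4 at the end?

$t5=11
$t2=9
$t4=0
$t5=M[0]=22
$t5=22&15=6
$t4=0+4=4
$t2=9-1=8
cmp $t2, 6  (cmp 8,6)
bgt top: taken
$t5=M[4]=8
$t5=8&15=8
$t4=4+4=8
$t2=8-1=7
cmp $t2, 6  (cmp 7,6)
bgt top: taken
$t5=M[8]=-7
$t5=(-7)&15=9
$t4=8+4=12
$t2=7-1=6
cmp $t2, 6  (cmp 6,6)
bgt top: not taken
$t5=9&240=0
sw $t5, (0) → M[0]=0
halt.

12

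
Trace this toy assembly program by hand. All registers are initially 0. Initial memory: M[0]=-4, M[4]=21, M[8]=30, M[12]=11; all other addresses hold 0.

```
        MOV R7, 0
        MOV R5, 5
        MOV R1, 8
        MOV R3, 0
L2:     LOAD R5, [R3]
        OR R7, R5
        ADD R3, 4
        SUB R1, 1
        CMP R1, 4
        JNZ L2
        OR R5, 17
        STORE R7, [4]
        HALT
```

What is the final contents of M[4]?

MOV R7, 0 → R7=0
MOV R5, 5 → R5=5
MOV R1, 8 → R1=8
MOV R3, 0 → R3=0
LOAD R5, [R3] → R5=M[0]=-4
OR R7, R5 → R7=0|(-4)=-4
ADD R3, 4 → R3=0+4=4
SUB R1, 1 → R1=8-1=7
CMP R1, 4  (cmp 7,4)
JNZ L2: taken
LOAD R5, [R3] → R5=M[4]=21
OR R7, R5 → R7=(-4)|21=-3
ADD R3, 4 → R3=4+4=8
SUB R1, 1 → R1=7-1=6
CMP R1, 4  (cmp 6,4)
JNZ L2: taken
LOAD R5, [R3] → R5=M[8]=30
OR R7, R5 → R7=(-3)|30=-1
ADD R3, 4 → R3=8+4=12
SUB R1, 1 → R1=6-1=5
CMP R1, 4  (cmp 5,4)
JNZ L2: taken
LOAD R5, [R3] → R5=M[12]=11
OR R7, R5 → R7=(-1)|11=-1
ADD R3, 4 → R3=12+4=16
SUB R1, 1 → R1=5-1=4
CMP R1, 4  (cmp 4,4)
JNZ L2: not taken
OR R5, 17 → R5=11|17=27
STORE R7, [4] → M[4]=-1
halt.

-1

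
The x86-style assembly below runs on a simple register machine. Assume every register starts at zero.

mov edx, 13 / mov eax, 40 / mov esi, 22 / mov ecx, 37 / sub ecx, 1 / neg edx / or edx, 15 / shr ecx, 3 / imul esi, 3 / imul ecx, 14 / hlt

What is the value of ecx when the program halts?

mov edx, 13 → edx=13
mov eax, 40 → eax=40
mov esi, 22 → esi=22
mov ecx, 37 → ecx=37
sub ecx, 1 → ecx=37-1=36
neg edx → edx=-(13)=-13
or edx, 15 → edx=(-13)|15=-1
shr ecx, 3 → ecx=36>>3=4
imul esi, 3 → esi=22*3=66
imul ecx, 14 → ecx=4*14=56
halt.

56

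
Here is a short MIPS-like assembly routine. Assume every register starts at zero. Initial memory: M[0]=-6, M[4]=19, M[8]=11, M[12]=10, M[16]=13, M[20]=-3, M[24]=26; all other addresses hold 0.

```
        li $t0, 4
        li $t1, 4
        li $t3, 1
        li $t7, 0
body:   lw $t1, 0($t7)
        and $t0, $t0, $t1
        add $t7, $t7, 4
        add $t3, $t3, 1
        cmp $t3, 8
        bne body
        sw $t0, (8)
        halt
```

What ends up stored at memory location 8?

0

after li $t0, 4: $t0=4
after li $t1, 4: $t1=4
after li $t3, 1: $t3=1
after li $t7, 0: $t7=0
after lw $t1, 0($t7): $t1=M[0]=-6
after and $t0, $t0, $t1: $t0=4&(-6)=0
after add $t7, $t7, 4: $t7=0+4=4
after add $t3, $t3, 1: $t3=1+1=2
cmp $t3, 8  (cmp 2,8)
bne body: taken
after lw $t1, 0($t7): $t1=M[4]=19
after and $t0, $t0, $t1: $t0=0&19=0
after add $t7, $t7, 4: $t7=4+4=8
after add $t3, $t3, 1: $t3=2+1=3
cmp $t3, 8  (cmp 3,8)
bne body: taken
after lw $t1, 0($t7): $t1=M[8]=11
after and $t0, $t0, $t1: $t0=0&11=0
after add $t7, $t7, 4: $t7=8+4=12
after add $t3, $t3, 1: $t3=3+1=4
cmp $t3, 8  (cmp 4,8)
bne body: taken
after lw $t1, 0($t7): $t1=M[12]=10
after and $t0, $t0, $t1: $t0=0&10=0
after add $t7, $t7, 4: $t7=12+4=16
after add $t3, $t3, 1: $t3=4+1=5
cmp $t3, 8  (cmp 5,8)
bne body: taken
after lw $t1, 0($t7): $t1=M[16]=13
after and $t0, $t0, $t1: $t0=0&13=0
after add $t7, $t7, 4: $t7=16+4=20
after add $t3, $t3, 1: $t3=5+1=6
cmp $t3, 8  (cmp 6,8)
bne body: taken
after lw $t1, 0($t7): $t1=M[20]=-3
after and $t0, $t0, $t1: $t0=0&(-3)=0
after add $t7, $t7, 4: $t7=20+4=24
after add $t3, $t3, 1: $t3=6+1=7
cmp $t3, 8  (cmp 7,8)
bne body: taken
after lw $t1, 0($t7): $t1=M[24]=26
after and $t0, $t0, $t1: $t0=0&26=0
after add $t7, $t7, 4: $t7=24+4=28
after add $t3, $t3, 1: $t3=7+1=8
cmp $t3, 8  (cmp 8,8)
bne body: not taken
sw $t0, (8) → M[8]=0
halt.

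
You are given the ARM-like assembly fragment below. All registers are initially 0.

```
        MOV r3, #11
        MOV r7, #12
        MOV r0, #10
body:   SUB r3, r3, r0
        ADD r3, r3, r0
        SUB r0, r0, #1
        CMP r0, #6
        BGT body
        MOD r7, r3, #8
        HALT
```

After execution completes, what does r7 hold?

3

MOV r3, #11 → r3=11
MOV r7, #12 → r7=12
MOV r0, #10 → r0=10
SUB r3, r3, r0 → r3=11-10=1
ADD r3, r3, r0 → r3=1+10=11
SUB r0, r0, #1 → r0=10-1=9
CMP r0, #6  (cmp 9,6)
BGT body: taken
SUB r3, r3, r0 → r3=11-9=2
ADD r3, r3, r0 → r3=2+9=11
SUB r0, r0, #1 → r0=9-1=8
CMP r0, #6  (cmp 8,6)
BGT body: taken
SUB r3, r3, r0 → r3=11-8=3
ADD r3, r3, r0 → r3=3+8=11
SUB r0, r0, #1 → r0=8-1=7
CMP r0, #6  (cmp 7,6)
BGT body: taken
SUB r3, r3, r0 → r3=11-7=4
ADD r3, r3, r0 → r3=4+7=11
SUB r0, r0, #1 → r0=7-1=6
CMP r0, #6  (cmp 6,6)
BGT body: not taken
MOD r7, r3, #8 → r7=11%8=3
halt.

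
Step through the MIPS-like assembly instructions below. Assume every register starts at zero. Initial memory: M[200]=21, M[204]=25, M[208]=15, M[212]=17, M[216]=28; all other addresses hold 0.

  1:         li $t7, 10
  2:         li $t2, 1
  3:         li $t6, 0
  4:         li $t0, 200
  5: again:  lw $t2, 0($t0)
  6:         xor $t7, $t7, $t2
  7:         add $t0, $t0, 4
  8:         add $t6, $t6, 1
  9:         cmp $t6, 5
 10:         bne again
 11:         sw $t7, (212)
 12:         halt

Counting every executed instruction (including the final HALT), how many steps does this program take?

after li $t7, 10: $t7=10
after li $t2, 1: $t2=1
after li $t6, 0: $t6=0
after li $t0, 200: $t0=200
after lw $t2, 0($t0): $t2=M[200]=21
after xor $t7, $t7, $t2: $t7=10^21=31
after add $t0, $t0, 4: $t0=200+4=204
after add $t6, $t6, 1: $t6=0+1=1
cmp $t6, 5  (cmp 1,5)
bne again: taken
after lw $t2, 0($t0): $t2=M[204]=25
after xor $t7, $t7, $t2: $t7=31^25=6
after add $t0, $t0, 4: $t0=204+4=208
after add $t6, $t6, 1: $t6=1+1=2
cmp $t6, 5  (cmp 2,5)
bne again: taken
after lw $t2, 0($t0): $t2=M[208]=15
after xor $t7, $t7, $t2: $t7=6^15=9
after add $t0, $t0, 4: $t0=208+4=212
after add $t6, $t6, 1: $t6=2+1=3
cmp $t6, 5  (cmp 3,5)
bne again: taken
after lw $t2, 0($t0): $t2=M[212]=17
after xor $t7, $t7, $t2: $t7=9^17=24
after add $t0, $t0, 4: $t0=212+4=216
after add $t6, $t6, 1: $t6=3+1=4
cmp $t6, 5  (cmp 4,5)
bne again: taken
after lw $t2, 0($t0): $t2=M[216]=28
after xor $t7, $t7, $t2: $t7=24^28=4
after add $t0, $t0, 4: $t0=216+4=220
after add $t6, $t6, 1: $t6=4+1=5
cmp $t6, 5  (cmp 5,5)
bne again: not taken
sw $t7, (212) → M[212]=4
halt.
Total executed instructions: 36.

36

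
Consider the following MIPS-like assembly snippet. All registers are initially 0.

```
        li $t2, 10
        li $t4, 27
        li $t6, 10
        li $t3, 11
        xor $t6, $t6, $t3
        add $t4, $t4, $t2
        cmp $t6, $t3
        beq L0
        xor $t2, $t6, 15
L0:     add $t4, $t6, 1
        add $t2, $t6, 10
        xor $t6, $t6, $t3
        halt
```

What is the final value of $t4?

li $t2, 10 → $t2=10
li $t4, 27 → $t4=27
li $t6, 10 → $t6=10
li $t3, 11 → $t3=11
xor $t6, $t6, $t3 → $t6=10^11=1
add $t4, $t4, $t2 → $t4=27+10=37
cmp $t6, $t3  (cmp 1,11)
beq L0: not taken
xor $t2, $t6, 15 → $t2=1^15=14
add $t4, $t6, 1 → $t4=1+1=2
add $t2, $t6, 10 → $t2=1+10=11
xor $t6, $t6, $t3 → $t6=1^11=10
halt.

2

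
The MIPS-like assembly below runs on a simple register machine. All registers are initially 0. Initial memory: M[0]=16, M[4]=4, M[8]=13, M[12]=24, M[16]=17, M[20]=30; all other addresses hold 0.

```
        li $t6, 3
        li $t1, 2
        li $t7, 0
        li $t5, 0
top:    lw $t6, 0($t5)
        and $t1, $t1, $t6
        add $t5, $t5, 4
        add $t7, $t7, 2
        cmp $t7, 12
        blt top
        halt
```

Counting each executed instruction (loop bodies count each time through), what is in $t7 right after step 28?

8

li $t6, 3 → $t6=3
li $t1, 2 → $t1=2
li $t7, 0 → $t7=0
li $t5, 0 → $t5=0
lw $t6, 0($t5) → $t6=M[0]=16
and $t1, $t1, $t6 → $t1=2&16=0
add $t5, $t5, 4 → $t5=0+4=4
add $t7, $t7, 2 → $t7=0+2=2
cmp $t7, 12  (cmp 2,12)
blt top: taken
lw $t6, 0($t5) → $t6=M[4]=4
and $t1, $t1, $t6 → $t1=0&4=0
add $t5, $t5, 4 → $t5=4+4=8
add $t7, $t7, 2 → $t7=2+2=4
cmp $t7, 12  (cmp 4,12)
blt top: taken
lw $t6, 0($t5) → $t6=M[8]=13
and $t1, $t1, $t6 → $t1=0&13=0
add $t5, $t5, 4 → $t5=8+4=12
add $t7, $t7, 2 → $t7=4+2=6
cmp $t7, 12  (cmp 6,12)
blt top: taken
lw $t6, 0($t5) → $t6=M[12]=24
and $t1, $t1, $t6 → $t1=0&24=0
add $t5, $t5, 4 → $t5=12+4=16
add $t7, $t7, 2 → $t7=6+2=8
cmp $t7, 12  (cmp 8,12)
blt top: taken
After step 28: $t7 = 8.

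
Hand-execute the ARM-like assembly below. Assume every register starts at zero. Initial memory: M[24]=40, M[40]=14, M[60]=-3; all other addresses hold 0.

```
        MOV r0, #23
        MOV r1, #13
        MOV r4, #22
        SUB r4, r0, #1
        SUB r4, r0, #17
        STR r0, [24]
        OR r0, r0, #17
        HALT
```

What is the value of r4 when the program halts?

6

r0=23
r1=13
r4=22
r4=23-1=22
r4=23-17=6
STR r0, [24] → M[24]=23
r0=23|17=23
halt.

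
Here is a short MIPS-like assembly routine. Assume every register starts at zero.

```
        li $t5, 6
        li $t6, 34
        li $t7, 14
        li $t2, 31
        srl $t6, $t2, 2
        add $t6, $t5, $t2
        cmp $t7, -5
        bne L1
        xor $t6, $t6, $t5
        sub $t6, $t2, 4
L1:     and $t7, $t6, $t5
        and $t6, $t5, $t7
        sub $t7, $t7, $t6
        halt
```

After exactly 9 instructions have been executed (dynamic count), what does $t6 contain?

37

li $t5, 6 → $t5=6
li $t6, 34 → $t6=34
li $t7, 14 → $t7=14
li $t2, 31 → $t2=31
srl $t6, $t2, 2 → $t6=31>>2=7
add $t6, $t5, $t2 → $t6=6+31=37
cmp $t7, -5  (cmp 14,-5)
bne L1: taken
and $t7, $t6, $t5 → $t7=37&6=4
After step 9: $t6 = 37.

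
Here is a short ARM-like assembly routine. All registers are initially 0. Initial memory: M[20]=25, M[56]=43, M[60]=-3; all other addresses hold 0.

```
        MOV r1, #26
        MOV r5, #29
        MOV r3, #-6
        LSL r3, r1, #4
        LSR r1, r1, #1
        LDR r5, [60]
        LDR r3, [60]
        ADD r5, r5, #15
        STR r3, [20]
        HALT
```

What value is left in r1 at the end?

r1=26
r5=29
r3=-6
r3=26<<4=416
r1=26>>1=13
r5=M[60]=-3
r3=M[60]=-3
r5=(-3)+15=12
STR r3, [20] → M[20]=-3
halt.

13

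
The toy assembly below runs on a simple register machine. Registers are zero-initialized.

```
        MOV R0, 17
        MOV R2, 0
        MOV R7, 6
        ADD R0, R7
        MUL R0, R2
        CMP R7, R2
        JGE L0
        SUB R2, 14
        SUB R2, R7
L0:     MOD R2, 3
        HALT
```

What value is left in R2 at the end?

MOV R0, 17 → R0=17
MOV R2, 0 → R2=0
MOV R7, 6 → R7=6
ADD R0, R7 → R0=17+6=23
MUL R0, R2 → R0=23*0=0
CMP R7, R2  (cmp 6,0)
JGE L0: taken
MOD R2, 3 → R2=0%3=0
halt.

0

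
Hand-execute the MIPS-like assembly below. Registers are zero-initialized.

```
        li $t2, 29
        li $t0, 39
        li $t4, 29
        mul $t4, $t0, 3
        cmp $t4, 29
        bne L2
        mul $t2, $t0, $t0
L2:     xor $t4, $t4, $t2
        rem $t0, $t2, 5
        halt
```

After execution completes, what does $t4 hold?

104

li $t2, 29 → $t2=29
li $t0, 39 → $t0=39
li $t4, 29 → $t4=29
mul $t4, $t0, 3 → $t4=39*3=117
cmp $t4, 29  (cmp 117,29)
bne L2: taken
xor $t4, $t4, $t2 → $t4=117^29=104
rem $t0, $t2, 5 → $t0=29%5=4
halt.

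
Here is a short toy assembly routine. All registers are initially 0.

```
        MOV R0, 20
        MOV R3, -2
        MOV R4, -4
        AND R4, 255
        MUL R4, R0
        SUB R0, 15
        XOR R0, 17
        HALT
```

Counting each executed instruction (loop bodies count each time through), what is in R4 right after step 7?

5040

after MOV R0, 20: R0=20
after MOV R3, -2: R3=-2
after MOV R4, -4: R4=-4
after AND R4, 255: R4=(-4)&255=252
after MUL R4, R0: R4=252*20=5040
after SUB R0, 15: R0=20-15=5
after XOR R0, 17: R0=5^17=20
After step 7: R4 = 5040.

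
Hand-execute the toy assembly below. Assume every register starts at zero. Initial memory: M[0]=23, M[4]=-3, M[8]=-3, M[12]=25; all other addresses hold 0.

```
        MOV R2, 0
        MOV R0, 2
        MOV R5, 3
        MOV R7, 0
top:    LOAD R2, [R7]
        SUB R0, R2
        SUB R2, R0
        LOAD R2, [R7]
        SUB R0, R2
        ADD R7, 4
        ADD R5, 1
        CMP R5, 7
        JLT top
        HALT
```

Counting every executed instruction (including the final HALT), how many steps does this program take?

R2=0
R0=2
R5=3
R7=0
R2=M[0]=23
R0=2-23=-21
R2=23-(-21)=44
R2=M[0]=23
R0=(-21)-23=-44
R7=0+4=4
R5=3+1=4
CMP R5, 7  (cmp 4,7)
JLT top: taken
R2=M[4]=-3
R0=(-44)-(-3)=-41
R2=(-3)-(-41)=38
R2=M[4]=-3
R0=(-41)-(-3)=-38
R7=4+4=8
R5=4+1=5
CMP R5, 7  (cmp 5,7)
JLT top: taken
R2=M[8]=-3
R0=(-38)-(-3)=-35
R2=(-3)-(-35)=32
R2=M[8]=-3
R0=(-35)-(-3)=-32
R7=8+4=12
R5=5+1=6
CMP R5, 7  (cmp 6,7)
JLT top: taken
R2=M[12]=25
R0=(-32)-25=-57
R2=25-(-57)=82
R2=M[12]=25
R0=(-57)-25=-82
R7=12+4=16
R5=6+1=7
CMP R5, 7  (cmp 7,7)
JLT top: not taken
halt.
Total executed instructions: 41.

41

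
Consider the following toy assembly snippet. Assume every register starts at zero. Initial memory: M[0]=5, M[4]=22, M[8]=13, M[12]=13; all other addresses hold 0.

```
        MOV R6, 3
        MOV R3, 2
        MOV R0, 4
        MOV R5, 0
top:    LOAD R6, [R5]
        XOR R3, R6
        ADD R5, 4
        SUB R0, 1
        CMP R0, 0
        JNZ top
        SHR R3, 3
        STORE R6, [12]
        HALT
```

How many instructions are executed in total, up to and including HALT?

after MOV R6, 3: R6=3
after MOV R3, 2: R3=2
after MOV R0, 4: R0=4
after MOV R5, 0: R5=0
after LOAD R6, [R5]: R6=M[0]=5
after XOR R3, R6: R3=2^5=7
after ADD R5, 4: R5=0+4=4
after SUB R0, 1: R0=4-1=3
CMP R0, 0  (cmp 3,0)
JNZ top: taken
after LOAD R6, [R5]: R6=M[4]=22
after XOR R3, R6: R3=7^22=17
after ADD R5, 4: R5=4+4=8
after SUB R0, 1: R0=3-1=2
CMP R0, 0  (cmp 2,0)
JNZ top: taken
after LOAD R6, [R5]: R6=M[8]=13
after XOR R3, R6: R3=17^13=28
after ADD R5, 4: R5=8+4=12
after SUB R0, 1: R0=2-1=1
CMP R0, 0  (cmp 1,0)
JNZ top: taken
after LOAD R6, [R5]: R6=M[12]=13
after XOR R3, R6: R3=28^13=17
after ADD R5, 4: R5=12+4=16
after SUB R0, 1: R0=1-1=0
CMP R0, 0  (cmp 0,0)
JNZ top: not taken
after SHR R3, 3: R3=17>>3=2
STORE R6, [12] → M[12]=13
halt.
Total executed instructions: 31.

31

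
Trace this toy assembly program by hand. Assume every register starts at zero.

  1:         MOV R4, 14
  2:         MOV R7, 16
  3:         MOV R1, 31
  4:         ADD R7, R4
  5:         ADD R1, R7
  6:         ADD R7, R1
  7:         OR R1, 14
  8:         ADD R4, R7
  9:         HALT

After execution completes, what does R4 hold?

MOV R4, 14 → R4=14
MOV R7, 16 → R7=16
MOV R1, 31 → R1=31
ADD R7, R4 → R7=16+14=30
ADD R1, R7 → R1=31+30=61
ADD R7, R1 → R7=30+61=91
OR R1, 14 → R1=61|14=63
ADD R4, R7 → R4=14+91=105
halt.

105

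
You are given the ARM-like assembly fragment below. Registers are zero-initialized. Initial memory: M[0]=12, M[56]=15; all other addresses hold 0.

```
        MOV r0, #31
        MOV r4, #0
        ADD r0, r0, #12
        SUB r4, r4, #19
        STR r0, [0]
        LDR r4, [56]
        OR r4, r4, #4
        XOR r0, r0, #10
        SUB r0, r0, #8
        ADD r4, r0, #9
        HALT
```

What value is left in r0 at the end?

after MOV r0, #31: r0=31
after MOV r4, #0: r4=0
after ADD r0, r0, #12: r0=31+12=43
after SUB r4, r4, #19: r4=0-19=-19
STR r0, [0] → M[0]=43
after LDR r4, [56]: r4=M[56]=15
after OR r4, r4, #4: r4=15|4=15
after XOR r0, r0, #10: r0=43^10=33
after SUB r0, r0, #8: r0=33-8=25
after ADD r4, r0, #9: r4=25+9=34
halt.

25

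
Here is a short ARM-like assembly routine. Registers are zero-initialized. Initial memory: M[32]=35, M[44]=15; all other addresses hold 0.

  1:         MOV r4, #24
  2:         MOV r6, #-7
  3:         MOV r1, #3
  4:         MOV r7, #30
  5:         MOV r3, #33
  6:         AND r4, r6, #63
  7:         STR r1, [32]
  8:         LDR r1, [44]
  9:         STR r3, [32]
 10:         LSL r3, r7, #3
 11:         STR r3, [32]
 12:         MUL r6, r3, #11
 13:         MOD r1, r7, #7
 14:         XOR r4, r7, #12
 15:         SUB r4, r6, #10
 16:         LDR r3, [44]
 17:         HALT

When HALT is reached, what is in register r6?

MOV r4, #24 → r4=24
MOV r6, #-7 → r6=-7
MOV r1, #3 → r1=3
MOV r7, #30 → r7=30
MOV r3, #33 → r3=33
AND r4, r6, #63 → r4=(-7)&63=57
STR r1, [32] → M[32]=3
LDR r1, [44] → r1=M[44]=15
STR r3, [32] → M[32]=33
LSL r3, r7, #3 → r3=30<<3=240
STR r3, [32] → M[32]=240
MUL r6, r3, #11 → r6=240*11=2640
MOD r1, r7, #7 → r1=30%7=2
XOR r4, r7, #12 → r4=30^12=18
SUB r4, r6, #10 → r4=2640-10=2630
LDR r3, [44] → r3=M[44]=15
halt.

2640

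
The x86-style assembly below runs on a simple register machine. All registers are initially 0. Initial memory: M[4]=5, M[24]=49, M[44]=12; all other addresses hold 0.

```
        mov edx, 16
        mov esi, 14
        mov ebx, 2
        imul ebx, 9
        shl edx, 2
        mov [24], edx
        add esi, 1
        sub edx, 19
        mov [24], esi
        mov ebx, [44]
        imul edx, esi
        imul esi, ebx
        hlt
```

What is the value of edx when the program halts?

mov edx, 16 → edx=16
mov esi, 14 → esi=14
mov ebx, 2 → ebx=2
imul ebx, 9 → ebx=2*9=18
shl edx, 2 → edx=16<<2=64
mov [24], edx → M[24]=64
add esi, 1 → esi=14+1=15
sub edx, 19 → edx=64-19=45
mov [24], esi → M[24]=15
mov ebx, [44] → ebx=M[44]=12
imul edx, esi → edx=45*15=675
imul esi, ebx → esi=15*12=180
halt.

675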